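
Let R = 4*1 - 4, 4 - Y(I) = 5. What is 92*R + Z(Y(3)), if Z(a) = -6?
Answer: -6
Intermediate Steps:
Y(I) = -1 (Y(I) = 4 - 1*5 = 4 - 5 = -1)
R = 0 (R = 4 - 4 = 0)
92*R + Z(Y(3)) = 92*0 - 6 = 0 - 6 = -6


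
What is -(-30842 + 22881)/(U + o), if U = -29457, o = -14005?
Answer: -7961/43462 ≈ -0.18317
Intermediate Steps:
-(-30842 + 22881)/(U + o) = -(-30842 + 22881)/(-29457 - 14005) = -(-7961)/(-43462) = -(-7961)*(-1)/43462 = -1*7961/43462 = -7961/43462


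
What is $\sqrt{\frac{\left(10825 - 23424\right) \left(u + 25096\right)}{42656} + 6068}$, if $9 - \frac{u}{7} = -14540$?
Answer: $\frac{i \sqrt{1932767602}}{248} \approx 177.27 i$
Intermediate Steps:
$u = 101843$ ($u = 63 - -101780 = 63 + 101780 = 101843$)
$\sqrt{\frac{\left(10825 - 23424\right) \left(u + 25096\right)}{42656} + 6068} = \sqrt{\frac{\left(10825 - 23424\right) \left(101843 + 25096\right)}{42656} + 6068} = \sqrt{\left(-12599\right) 126939 \cdot \frac{1}{42656} + 6068} = \sqrt{\left(-1599304461\right) \frac{1}{42656} + 6068} = \sqrt{- \frac{37193127}{992} + 6068} = \sqrt{- \frac{31173671}{992}} = \frac{i \sqrt{1932767602}}{248}$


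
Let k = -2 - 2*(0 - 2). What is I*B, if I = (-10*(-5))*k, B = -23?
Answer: -2300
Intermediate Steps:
k = 2 (k = -2 - 2*(-2) = -2 + 4 = 2)
I = 100 (I = -10*(-5)*2 = 50*2 = 100)
I*B = 100*(-23) = -2300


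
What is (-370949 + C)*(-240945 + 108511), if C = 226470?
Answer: 19133931886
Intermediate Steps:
(-370949 + C)*(-240945 + 108511) = (-370949 + 226470)*(-240945 + 108511) = -144479*(-132434) = 19133931886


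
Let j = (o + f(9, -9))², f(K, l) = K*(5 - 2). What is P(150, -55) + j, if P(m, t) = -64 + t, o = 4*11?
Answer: 4922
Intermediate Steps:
f(K, l) = 3*K (f(K, l) = K*3 = 3*K)
o = 44
j = 5041 (j = (44 + 3*9)² = (44 + 27)² = 71² = 5041)
P(150, -55) + j = (-64 - 55) + 5041 = -119 + 5041 = 4922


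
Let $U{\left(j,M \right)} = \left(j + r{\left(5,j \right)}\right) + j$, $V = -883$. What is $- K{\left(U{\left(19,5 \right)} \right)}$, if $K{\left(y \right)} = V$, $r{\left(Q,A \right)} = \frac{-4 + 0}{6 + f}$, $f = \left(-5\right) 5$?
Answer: $883$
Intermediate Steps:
$f = -25$
$r{\left(Q,A \right)} = \frac{4}{19}$ ($r{\left(Q,A \right)} = \frac{-4 + 0}{6 - 25} = - \frac{4}{-19} = \left(-4\right) \left(- \frac{1}{19}\right) = \frac{4}{19}$)
$U{\left(j,M \right)} = \frac{4}{19} + 2 j$ ($U{\left(j,M \right)} = \left(j + \frac{4}{19}\right) + j = \left(\frac{4}{19} + j\right) + j = \frac{4}{19} + 2 j$)
$K{\left(y \right)} = -883$
$- K{\left(U{\left(19,5 \right)} \right)} = \left(-1\right) \left(-883\right) = 883$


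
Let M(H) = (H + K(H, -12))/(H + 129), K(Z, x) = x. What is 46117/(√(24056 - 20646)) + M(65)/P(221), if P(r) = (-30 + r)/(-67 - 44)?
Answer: -5883/37054 + 46117*√3410/3410 ≈ 789.58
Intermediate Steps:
P(r) = 10/37 - r/111 (P(r) = (-30 + r)/(-111) = (-30 + r)*(-1/111) = 10/37 - r/111)
M(H) = (-12 + H)/(129 + H) (M(H) = (H - 12)/(H + 129) = (-12 + H)/(129 + H))
46117/(√(24056 - 20646)) + M(65)/P(221) = 46117/(√(24056 - 20646)) + ((-12 + 65)/(129 + 65))/(10/37 - 1/111*221) = 46117/(√3410) + (53/194)/(10/37 - 221/111) = 46117*(√3410/3410) + ((1/194)*53)/(-191/111) = 46117*√3410/3410 + (53/194)*(-111/191) = 46117*√3410/3410 - 5883/37054 = -5883/37054 + 46117*√3410/3410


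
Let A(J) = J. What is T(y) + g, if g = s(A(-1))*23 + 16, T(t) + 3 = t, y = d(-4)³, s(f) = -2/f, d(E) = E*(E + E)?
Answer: 32827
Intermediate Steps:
d(E) = 2*E² (d(E) = E*(2*E) = 2*E²)
y = 32768 (y = (2*(-4)²)³ = (2*16)³ = 32³ = 32768)
T(t) = -3 + t
g = 62 (g = -2/(-1)*23 + 16 = -2*(-1)*23 + 16 = 2*23 + 16 = 46 + 16 = 62)
T(y) + g = (-3 + 32768) + 62 = 32765 + 62 = 32827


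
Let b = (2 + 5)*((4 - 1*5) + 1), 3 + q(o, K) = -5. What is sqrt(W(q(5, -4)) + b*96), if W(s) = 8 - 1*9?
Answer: I ≈ 1.0*I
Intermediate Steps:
q(o, K) = -8 (q(o, K) = -3 - 5 = -8)
W(s) = -1 (W(s) = 8 - 9 = -1)
b = 0 (b = 7*((4 - 5) + 1) = 7*(-1 + 1) = 7*0 = 0)
sqrt(W(q(5, -4)) + b*96) = sqrt(-1 + 0*96) = sqrt(-1 + 0) = sqrt(-1) = I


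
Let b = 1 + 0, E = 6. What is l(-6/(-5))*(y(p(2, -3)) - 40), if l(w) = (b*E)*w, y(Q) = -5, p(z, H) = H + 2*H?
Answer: -324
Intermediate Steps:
p(z, H) = 3*H
b = 1
l(w) = 6*w (l(w) = (1*6)*w = 6*w)
l(-6/(-5))*(y(p(2, -3)) - 40) = (6*(-6/(-5)))*(-5 - 40) = (6*(-6*(-1/5)))*(-45) = (6*(6/5))*(-45) = (36/5)*(-45) = -324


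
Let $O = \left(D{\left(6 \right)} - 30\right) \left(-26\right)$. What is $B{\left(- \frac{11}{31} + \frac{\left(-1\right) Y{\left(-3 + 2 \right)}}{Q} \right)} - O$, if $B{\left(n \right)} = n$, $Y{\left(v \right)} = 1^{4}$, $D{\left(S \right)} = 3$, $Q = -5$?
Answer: $- \frac{108834}{155} \approx -702.15$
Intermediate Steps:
$Y{\left(v \right)} = 1$
$O = 702$ ($O = \left(3 - 30\right) \left(-26\right) = \left(-27\right) \left(-26\right) = 702$)
$B{\left(- \frac{11}{31} + \frac{\left(-1\right) Y{\left(-3 + 2 \right)}}{Q} \right)} - O = \left(- \frac{11}{31} + \frac{\left(-1\right) 1}{-5}\right) - 702 = \left(\left(-11\right) \frac{1}{31} - - \frac{1}{5}\right) - 702 = \left(- \frac{11}{31} + \frac{1}{5}\right) - 702 = - \frac{24}{155} - 702 = - \frac{108834}{155}$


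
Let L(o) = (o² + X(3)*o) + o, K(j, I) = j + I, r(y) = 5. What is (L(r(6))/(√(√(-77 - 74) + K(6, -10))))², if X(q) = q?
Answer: -8100/167 - 2025*I*√151/167 ≈ -48.503 - 149.0*I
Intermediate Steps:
K(j, I) = I + j
L(o) = o² + 4*o (L(o) = (o² + 3*o) + o = o² + 4*o)
(L(r(6))/(√(√(-77 - 74) + K(6, -10))))² = ((5*(4 + 5))/(√(√(-77 - 74) + (-10 + 6))))² = ((5*9)/(√(√(-151) - 4)))² = (45/(√(I*√151 - 4)))² = (45/(√(-4 + I*√151)))² = (45/√(-4 + I*√151))² = 2025/(-4 + I*√151)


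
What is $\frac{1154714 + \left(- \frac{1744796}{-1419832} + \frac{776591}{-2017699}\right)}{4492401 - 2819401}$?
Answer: $\frac{118143560802105473}{171171417992438000} \approx 0.69021$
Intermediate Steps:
$\frac{1154714 + \left(- \frac{1744796}{-1419832} + \frac{776591}{-2017699}\right)}{4492401 - 2819401} = \frac{1154714 + \left(\left(-1744796\right) \left(- \frac{1}{1419832}\right) + 776591 \left(- \frac{1}{2017699}\right)\right)}{1673000} = \left(1154714 + \left(\frac{436199}{354958} - \frac{776591}{2017699}\right)\right) \frac{1}{1673000} = \left(1154714 + \frac{604461097923}{716198401642}\right) \frac{1}{1673000} = \frac{827004925614738311}{716198401642} \cdot \frac{1}{1673000} = \frac{118143560802105473}{171171417992438000}$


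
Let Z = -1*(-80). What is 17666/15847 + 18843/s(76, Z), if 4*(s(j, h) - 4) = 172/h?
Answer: 724085286/174317 ≈ 4153.8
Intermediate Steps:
Z = 80
s(j, h) = 4 + 43/h (s(j, h) = 4 + (172/h)/4 = 4 + 43/h)
17666/15847 + 18843/s(76, Z) = 17666/15847 + 18843/(4 + 43/80) = 17666/15847 + 18843/(363/80) = 17666/15847 + 18843*(80/363) = 17666/15847 + 45680/11 = 724085286/174317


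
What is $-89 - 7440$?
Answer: $-7529$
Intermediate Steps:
$-89 - 7440 = -7529$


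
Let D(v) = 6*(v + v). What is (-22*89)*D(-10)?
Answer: 234960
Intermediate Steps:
D(v) = 12*v (D(v) = 6*(2*v) = 12*v)
(-22*89)*D(-10) = (-22*89)*(12*(-10)) = -1958*(-120) = 234960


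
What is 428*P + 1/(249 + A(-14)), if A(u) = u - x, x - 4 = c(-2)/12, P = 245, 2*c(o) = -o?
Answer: 290567072/2771 ≈ 1.0486e+5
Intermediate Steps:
c(o) = -o/2 (c(o) = (-o)/2 = -o/2)
x = 49/12 (x = 4 - ½*(-2)/12 = 4 + 1*(1/12) = 4 + 1/12 = 49/12 ≈ 4.0833)
A(u) = -49/12 + u (A(u) = u - 1*49/12 = u - 49/12 = -49/12 + u)
428*P + 1/(249 + A(-14)) = 428*245 + 1/(249 + (-49/12 - 14)) = 104860 + 1/(249 - 217/12) = 104860 + 1/(2771/12) = 104860 + 12/2771 = 290567072/2771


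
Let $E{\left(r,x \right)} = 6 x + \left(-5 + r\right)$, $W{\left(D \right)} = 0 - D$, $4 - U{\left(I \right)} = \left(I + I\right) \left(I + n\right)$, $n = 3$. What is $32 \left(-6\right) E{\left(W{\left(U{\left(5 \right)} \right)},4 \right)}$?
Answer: $-18240$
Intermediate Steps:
$U{\left(I \right)} = 4 - 2 I \left(3 + I\right)$ ($U{\left(I \right)} = 4 - \left(I + I\right) \left(I + 3\right) = 4 - 2 I \left(3 + I\right)$)
$W{\left(D \right)} = - D$
$E{\left(r,x \right)} = -5 + r + 6 x$
$32 \left(-6\right) E{\left(W{\left(U{\left(5 \right)} \right)},4 \right)} = 32 \left(-6\right) \left(-5 - \left(4 - 30 - 2 \cdot 5^{2}\right) + 6 \cdot 4\right) = - 192 \left(-5 - \left(4 - 30 - 50\right) + 24\right) = - 192 \left(-5 - -76 + 24\right) = - 192 \left(-5 + 76 + 24\right) = \left(-192\right) 95 = -18240$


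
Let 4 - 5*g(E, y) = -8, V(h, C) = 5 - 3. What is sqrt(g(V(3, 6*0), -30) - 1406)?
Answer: 11*I*sqrt(290)/5 ≈ 37.465*I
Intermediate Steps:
V(h, C) = 2
g(E, y) = 12/5 (g(E, y) = 4/5 - 1/5*(-8) = 4/5 + 8/5 = 12/5)
sqrt(g(V(3, 6*0), -30) - 1406) = sqrt(12/5 - 1406) = sqrt(-7018/5) = 11*I*sqrt(290)/5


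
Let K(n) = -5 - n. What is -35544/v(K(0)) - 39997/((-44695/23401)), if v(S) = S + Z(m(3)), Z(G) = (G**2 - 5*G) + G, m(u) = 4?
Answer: 179099659/6385 ≈ 28050.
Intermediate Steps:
Z(G) = G**2 - 4*G
v(S) = S (v(S) = S + 4*(-4 + 4) = S + 4*0 = S + 0 = S)
-35544/v(K(0)) - 39997/((-44695/23401)) = -35544/(-5 - 1*0) - 39997/((-44695/23401)) = -35544/(-5 + 0) - 39997/((-44695*1/23401)) = -35544/(-5) - 39997/(-6385/3343) = -35544*(-1/5) - 39997*(-3343/6385) = 35544/5 + 133709971/6385 = 179099659/6385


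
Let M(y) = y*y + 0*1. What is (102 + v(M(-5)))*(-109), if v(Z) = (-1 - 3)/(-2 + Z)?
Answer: -255278/23 ≈ -11099.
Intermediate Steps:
M(y) = y² (M(y) = y² + 0 = y²)
v(Z) = -4/(-2 + Z)
(102 + v(M(-5)))*(-109) = (102 - 4/(-2 + (-5)²))*(-109) = (102 - 4/(-2 + 25))*(-109) = (102 - 4/23)*(-109) = (2342/23)*(-109) = -255278/23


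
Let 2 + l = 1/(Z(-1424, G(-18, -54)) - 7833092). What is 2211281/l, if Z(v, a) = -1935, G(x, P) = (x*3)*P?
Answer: -17325446339587/15670055 ≈ -1.1056e+6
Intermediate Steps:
G(x, P) = 3*P*x (G(x, P) = (3*x)*P = 3*P*x)
l = -15670055/7835027 (l = -2 + 1/(-1935 - 7833092) = -2 + 1/(-7835027) = -2 - 1/7835027 = -15670055/7835027 ≈ -2.0000)
2211281/l = 2211281/(-15670055/7835027) = 2211281*(-7835027/15670055) = -17325446339587/15670055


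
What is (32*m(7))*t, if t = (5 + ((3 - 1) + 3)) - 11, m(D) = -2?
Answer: 64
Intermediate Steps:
t = -1 (t = (5 + (2 + 3)) - 11 = (5 + 5) - 11 = 10 - 11 = -1)
(32*m(7))*t = (32*(-2))*(-1) = -64*(-1) = 64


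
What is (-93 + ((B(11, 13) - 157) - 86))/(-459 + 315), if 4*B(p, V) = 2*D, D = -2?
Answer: 337/144 ≈ 2.3403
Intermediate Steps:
B(p, V) = -1 (B(p, V) = (2*(-2))/4 = (¼)*(-4) = -1)
(-93 + ((B(11, 13) - 157) - 86))/(-459 + 315) = (-93 + ((-1 - 157) - 86))/(-459 + 315) = (-93 + (-158 - 86))/(-144) = (-93 - 244)*(-1/144) = -337*(-1/144) = 337/144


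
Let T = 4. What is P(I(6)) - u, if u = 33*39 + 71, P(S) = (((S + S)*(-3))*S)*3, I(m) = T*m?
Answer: -11726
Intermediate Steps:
I(m) = 4*m
P(S) = -18*S² (P(S) = (((2*S)*(-3))*S)*3 = ((-6*S)*S)*3 = -6*S²*3 = -18*S²)
u = 1358 (u = 1287 + 71 = 1358)
P(I(6)) - u = -18*(4*6)² - 1*1358 = -18*24² - 1358 = -18*576 - 1358 = -10368 - 1358 = -11726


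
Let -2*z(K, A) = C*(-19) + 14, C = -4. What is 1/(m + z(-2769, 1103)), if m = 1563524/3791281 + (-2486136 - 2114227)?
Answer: -3791281/17441437879124 ≈ -2.1737e-7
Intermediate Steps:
z(K, A) = -45 (z(K, A) = -(-4*(-19) + 14)/2 = -(76 + 14)/2 = -1/2*90 = -45)
m = -17441267271479/3791281 (m = 1563524*(1/3791281) - 4600363 = 1563524/3791281 - 4600363 = -17441267271479/3791281 ≈ -4.6004e+6)
1/(m + z(-2769, 1103)) = 1/(-17441267271479/3791281 - 45) = 1/(-17441437879124/3791281) = -3791281/17441437879124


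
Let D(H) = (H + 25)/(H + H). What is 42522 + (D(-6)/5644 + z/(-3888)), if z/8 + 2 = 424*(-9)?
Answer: 233317427341/5485968 ≈ 42530.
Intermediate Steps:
z = -30544 (z = -16 + 8*(424*(-9)) = -16 + 8*(-3816) = -16 - 30528 = -30544)
D(H) = (25 + H)/(2*H) (D(H) = (25 + H)/((2*H)) = (25 + H)*(1/(2*H)) = (25 + H)/(2*H))
42522 + (D(-6)/5644 + z/(-3888)) = 42522 + (((1/2)*(25 - 6)/(-6))/5644 - 30544/(-3888)) = 42522 + (((1/2)*(-1/6)*19)*(1/5644) - 30544*(-1/3888)) = 42522 + (-19/12*1/5644 + 1909/243) = 42522 + (-19/67728 + 1909/243) = 42522 + 43096045/5485968 = 233317427341/5485968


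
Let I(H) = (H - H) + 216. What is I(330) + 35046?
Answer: 35262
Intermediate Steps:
I(H) = 216 (I(H) = 0 + 216 = 216)
I(330) + 35046 = 216 + 35046 = 35262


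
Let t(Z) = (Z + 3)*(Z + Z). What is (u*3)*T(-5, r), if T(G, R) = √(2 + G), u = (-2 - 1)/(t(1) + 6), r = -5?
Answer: -9*I*√3/14 ≈ -1.1135*I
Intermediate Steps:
t(Z) = 2*Z*(3 + Z) (t(Z) = (3 + Z)*(2*Z) = 2*Z*(3 + Z))
u = -3/14 (u = (-2 - 1)/(2*1*(3 + 1) + 6) = -3/(2*1*4 + 6) = -3/(8 + 6) = -3/14 ≈ -0.21429)
(u*3)*T(-5, r) = (-3/14*3)*√(2 - 5) = -9*I*√3/14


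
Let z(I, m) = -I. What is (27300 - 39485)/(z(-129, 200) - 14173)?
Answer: 12185/14044 ≈ 0.86763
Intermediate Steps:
(27300 - 39485)/(z(-129, 200) - 14173) = (27300 - 39485)/(-1*(-129) - 14173) = -12185/(129 - 14173) = -12185/(-14044) = -12185*(-1/14044) = 12185/14044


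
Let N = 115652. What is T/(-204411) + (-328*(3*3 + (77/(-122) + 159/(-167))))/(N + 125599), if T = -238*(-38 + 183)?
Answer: 145258495466/915055312543 ≈ 0.15874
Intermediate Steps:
T = -34510 (T = -238*145 = -34510)
T/(-204411) + (-328*(3*3 + (77/(-122) + 159/(-167))))/(N + 125599) = -34510/(-204411) + (-328*(3*3 + (77/(-122) + 159/(-167))))/(115652 + 125599) = -34510*(-1/204411) - 328*(9 + (77*(-1/122) + 159*(-1/167)))/241251 = 34510/204411 - 328*(9 + (-77/122 - 159/167))*(1/241251) = 34510/204411 - 328*(9 - 32257/20374)*(1/241251) = 34510/204411 - 328*151109/20374*(1/241251) = 34510/204411 - 24781876/10187*1/241251 = 34510/204411 - 24781876/2457623937 = 145258495466/915055312543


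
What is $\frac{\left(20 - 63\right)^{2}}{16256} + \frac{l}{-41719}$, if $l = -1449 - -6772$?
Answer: $- \frac{9392257}{678184064} \approx -0.013849$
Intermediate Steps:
$l = 5323$ ($l = -1449 + 6772 = 5323$)
$\frac{\left(20 - 63\right)^{2}}{16256} + \frac{l}{-41719} = \frac{\left(20 - 63\right)^{2}}{16256} + \frac{5323}{-41719} = \left(-43\right)^{2} \cdot \frac{1}{16256} + 5323 \left(- \frac{1}{41719}\right) = 1849 \cdot \frac{1}{16256} - \frac{5323}{41719} = \frac{1849}{16256} - \frac{5323}{41719} = - \frac{9392257}{678184064}$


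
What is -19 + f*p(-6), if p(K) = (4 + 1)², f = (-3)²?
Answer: 206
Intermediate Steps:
f = 9
p(K) = 25 (p(K) = 5² = 25)
-19 + f*p(-6) = -19 + 9*25 = -19 + 225 = 206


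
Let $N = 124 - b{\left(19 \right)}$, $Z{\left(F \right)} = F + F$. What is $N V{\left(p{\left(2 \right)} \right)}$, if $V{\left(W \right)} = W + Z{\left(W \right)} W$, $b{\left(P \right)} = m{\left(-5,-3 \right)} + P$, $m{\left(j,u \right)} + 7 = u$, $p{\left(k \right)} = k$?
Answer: $1150$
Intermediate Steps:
$m{\left(j,u \right)} = -7 + u$
$Z{\left(F \right)} = 2 F$
$b{\left(P \right)} = -10 + P$ ($b{\left(P \right)} = \left(-7 - 3\right) + P = -10 + P$)
$N = 115$ ($N = 124 - \left(-10 + 19\right) = 124 - 9 = 115$)
$V{\left(W \right)} = W + 2 W^{2}$ ($V{\left(W \right)} = W + 2 W W = W + 2 W^{2}$)
$N V{\left(p{\left(2 \right)} \right)} = 115 \cdot 2 \left(1 + 2 \cdot 2\right) = 115 \cdot 2 \left(1 + 4\right) = 115 \cdot 2 \cdot 5 = 115 \cdot 10 = 1150$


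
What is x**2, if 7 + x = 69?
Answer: 3844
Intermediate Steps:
x = 62 (x = -7 + 69 = 62)
x**2 = 62**2 = 3844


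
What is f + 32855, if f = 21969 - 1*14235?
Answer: 40589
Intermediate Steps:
f = 7734 (f = 21969 - 14235 = 7734)
f + 32855 = 7734 + 32855 = 40589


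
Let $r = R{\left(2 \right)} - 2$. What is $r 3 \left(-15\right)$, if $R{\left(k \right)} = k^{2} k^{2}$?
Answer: $-630$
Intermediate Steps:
$R{\left(k \right)} = k^{4}$
$r = 14$ ($r = 2^{4} - 2 = 16 - 2 = 14$)
$r 3 \left(-15\right) = 14 \cdot 3 \left(-15\right) = 42 \left(-15\right) = -630$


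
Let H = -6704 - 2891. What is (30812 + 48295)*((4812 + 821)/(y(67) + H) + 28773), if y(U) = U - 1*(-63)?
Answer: 7181091181628/3155 ≈ 2.2761e+9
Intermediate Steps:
y(U) = 63 + U (y(U) = U + 63 = 63 + U)
H = -9595
(30812 + 48295)*((4812 + 821)/(y(67) + H) + 28773) = (30812 + 48295)*((4812 + 821)/((63 + 67) - 9595) + 28773) = 79107*(5633/(130 - 9595) + 28773) = 79107*(5633/(-9465) + 28773) = 79107*(5633*(-1/9465) + 28773) = 79107*(-5633/9465 + 28773) = 79107*(272330812/9465) = 7181091181628/3155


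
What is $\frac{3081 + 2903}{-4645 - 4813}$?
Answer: $- \frac{2992}{4729} \approx -0.63269$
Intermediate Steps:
$\frac{3081 + 2903}{-4645 - 4813} = \frac{5984}{-9458} = 5984 \left(- \frac{1}{9458}\right) = - \frac{2992}{4729}$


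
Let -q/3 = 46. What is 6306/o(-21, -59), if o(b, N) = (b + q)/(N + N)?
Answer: 248036/53 ≈ 4679.9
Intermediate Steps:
q = -138 (q = -3*46 = -138)
o(b, N) = (-138 + b)/(2*N) (o(b, N) = (b - 138)/(N + N) = (-138 + b)/((2*N)) = (-138 + b)*(1/(2*N)) = (-138 + b)/(2*N))
6306/o(-21, -59) = 6306/(((½)*(-138 - 21)/(-59))) = 6306/(((½)*(-1/59)*(-159))) = 6306/(159/118) = 6306*(118/159) = 248036/53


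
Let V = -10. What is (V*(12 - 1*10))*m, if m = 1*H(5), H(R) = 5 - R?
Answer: 0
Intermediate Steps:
m = 0 (m = 1*(5 - 1*5) = 1*(5 - 5) = 1*0 = 0)
(V*(12 - 1*10))*m = -10*(12 - 1*10)*0 = -10*(12 - 10)*0 = -10*2*0 = -20*0 = 0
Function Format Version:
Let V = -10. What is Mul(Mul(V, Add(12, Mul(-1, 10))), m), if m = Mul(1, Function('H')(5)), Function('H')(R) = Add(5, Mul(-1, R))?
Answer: 0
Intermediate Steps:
m = 0 (m = Mul(1, Add(5, Mul(-1, 5))) = Mul(1, Add(5, -5)) = Mul(1, 0) = 0)
Mul(Mul(V, Add(12, Mul(-1, 10))), m) = Mul(Mul(-10, Add(12, Mul(-1, 10))), 0) = Mul(Mul(-10, Add(12, -10)), 0) = Mul(Mul(-10, 2), 0) = Mul(-20, 0) = 0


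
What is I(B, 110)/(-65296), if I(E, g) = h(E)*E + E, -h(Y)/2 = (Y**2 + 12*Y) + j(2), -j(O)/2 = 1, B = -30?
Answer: -16125/32648 ≈ -0.49390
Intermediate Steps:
j(O) = -2 (j(O) = -2*1 = -2)
h(Y) = 4 - 24*Y - 2*Y**2 (h(Y) = -2*((Y**2 + 12*Y) - 2) = -2*(-2 + Y**2 + 12*Y) = 4 - 24*Y - 2*Y**2)
I(E, g) = E + E*(4 - 24*E - 2*E**2) (I(E, g) = (4 - 24*E - 2*E**2)*E + E = E*(4 - 24*E - 2*E**2) + E = E + E*(4 - 24*E - 2*E**2))
I(B, 110)/(-65296) = -30*(5 - 24*(-30) - 2*(-30)**2)/(-65296) = -30*(5 + 720 - 2*900)*(-1/65296) = -30*(5 + 720 - 1800)*(-1/65296) = -30*(-1075)*(-1/65296) = 32250*(-1/65296) = -16125/32648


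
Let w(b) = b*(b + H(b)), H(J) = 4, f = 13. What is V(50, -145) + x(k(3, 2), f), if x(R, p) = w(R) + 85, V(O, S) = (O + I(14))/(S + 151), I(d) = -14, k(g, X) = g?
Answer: 112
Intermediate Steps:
V(O, S) = (-14 + O)/(151 + S) (V(O, S) = (O - 14)/(S + 151) = (-14 + O)/(151 + S))
w(b) = b*(4 + b) (w(b) = b*(b + 4) = b*(4 + b))
x(R, p) = 85 + R*(4 + R) (x(R, p) = R*(4 + R) + 85 = 85 + R*(4 + R))
V(50, -145) + x(k(3, 2), f) = (-14 + 50)/(151 - 145) + (85 + 3*(4 + 3)) = 36/6 + (85 + 3*7) = (⅙)*36 + (85 + 21) = 6 + 106 = 112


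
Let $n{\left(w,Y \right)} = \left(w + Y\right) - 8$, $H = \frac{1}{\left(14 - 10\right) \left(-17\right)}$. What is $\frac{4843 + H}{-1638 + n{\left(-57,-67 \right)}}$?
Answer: $- \frac{329323}{120360} \approx -2.7361$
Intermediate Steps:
$H = - \frac{1}{68}$ ($H = \frac{1}{\left(14 - 10\right) \left(-17\right)} = \frac{1}{4 \left(-17\right)} = \frac{1}{-68} = - \frac{1}{68} \approx -0.014706$)
$n{\left(w,Y \right)} = -8 + Y + w$ ($n{\left(w,Y \right)} = \left(Y + w\right) - 8 = -8 + Y + w$)
$\frac{4843 + H}{-1638 + n{\left(-57,-67 \right)}} = \frac{4843 - \frac{1}{68}}{-1638 - 132} = \frac{329323}{68 \left(-1638 - 132\right)} = \frac{329323}{68 \left(-1770\right)} = \frac{329323}{68} \left(- \frac{1}{1770}\right) = - \frac{329323}{120360}$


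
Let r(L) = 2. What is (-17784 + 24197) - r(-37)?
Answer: 6411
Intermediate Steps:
(-17784 + 24197) - r(-37) = (-17784 + 24197) - 1*2 = 6413 - 2 = 6411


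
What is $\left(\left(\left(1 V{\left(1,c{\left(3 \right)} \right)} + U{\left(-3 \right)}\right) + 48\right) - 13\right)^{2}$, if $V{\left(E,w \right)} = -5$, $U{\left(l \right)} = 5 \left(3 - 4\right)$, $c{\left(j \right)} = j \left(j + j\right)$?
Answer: $625$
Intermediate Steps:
$c{\left(j \right)} = 2 j^{2}$ ($c{\left(j \right)} = j 2 j = 2 j^{2}$)
$U{\left(l \right)} = -5$ ($U{\left(l \right)} = 5 \left(-1\right) = -5$)
$\left(\left(\left(1 V{\left(1,c{\left(3 \right)} \right)} + U{\left(-3 \right)}\right) + 48\right) - 13\right)^{2} = \left(\left(\left(1 \left(-5\right) - 5\right) + 48\right) - 13\right)^{2} = \left(\left(\left(-5 - 5\right) + 48\right) - 13\right)^{2} = \left(\left(-10 + 48\right) - 13\right)^{2} = \left(38 - 13\right)^{2} = 25^{2} = 625$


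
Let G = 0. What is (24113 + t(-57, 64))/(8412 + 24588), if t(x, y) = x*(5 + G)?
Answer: 5957/8250 ≈ 0.72206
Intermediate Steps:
t(x, y) = 5*x (t(x, y) = x*(5 + 0) = x*5 = 5*x)
(24113 + t(-57, 64))/(8412 + 24588) = (24113 + 5*(-57))/(8412 + 24588) = (24113 - 285)/33000 = 23828*(1/33000) = 5957/8250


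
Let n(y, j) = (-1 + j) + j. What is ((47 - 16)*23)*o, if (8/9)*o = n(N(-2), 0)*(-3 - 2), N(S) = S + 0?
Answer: 32085/8 ≈ 4010.6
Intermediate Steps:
N(S) = S
n(y, j) = -1 + 2*j
o = 45/8 (o = 9*((-1 + 2*0)*(-3 - 2))/8 = 9*((-1 + 0)*(-5))/8 = 9*(-1*(-5))/8 = (9/8)*5 = 45/8 ≈ 5.6250)
((47 - 16)*23)*o = ((47 - 16)*23)*(45/8) = (31*23)*(45/8) = 713*(45/8) = 32085/8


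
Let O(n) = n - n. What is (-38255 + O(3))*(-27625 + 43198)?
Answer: -595745115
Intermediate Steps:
O(n) = 0
(-38255 + O(3))*(-27625 + 43198) = (-38255 + 0)*(-27625 + 43198) = -38255*15573 = -595745115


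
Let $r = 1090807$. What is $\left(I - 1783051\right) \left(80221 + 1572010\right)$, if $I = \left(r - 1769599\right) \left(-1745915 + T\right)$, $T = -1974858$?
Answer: $4172922797885271115$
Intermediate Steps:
$I = 2525630946216$ ($I = \left(1090807 - 1769599\right) \left(-1745915 - 1974858\right) = \left(-678792\right) \left(-3720773\right) = 2525630946216$)
$\left(I - 1783051\right) \left(80221 + 1572010\right) = \left(2525630946216 - 1783051\right) \left(80221 + 1572010\right) = 2525629163165 \cdot 1652231 = 4172922797885271115$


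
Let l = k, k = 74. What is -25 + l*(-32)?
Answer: -2393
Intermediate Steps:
l = 74
-25 + l*(-32) = -25 + 74*(-32) = -25 - 2368 = -2393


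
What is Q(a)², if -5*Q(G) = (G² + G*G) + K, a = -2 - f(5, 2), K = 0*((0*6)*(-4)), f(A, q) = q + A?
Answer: 26244/25 ≈ 1049.8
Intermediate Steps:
f(A, q) = A + q
K = 0 (K = 0*(0*(-4)) = 0*0 = 0)
a = -9 (a = -2 - (5 + 2) = -2 - 1*7 = -2 - 7 = -9)
Q(G) = -2*G²/5 (Q(G) = -((G² + G*G) + 0)/5 = -((G² + G²) + 0)/5 = -(2*G² + 0)/5 = -2*G²/5)
Q(a)² = (-⅖*(-9)²)² = (-⅖*81)² = (-162/5)² = 26244/25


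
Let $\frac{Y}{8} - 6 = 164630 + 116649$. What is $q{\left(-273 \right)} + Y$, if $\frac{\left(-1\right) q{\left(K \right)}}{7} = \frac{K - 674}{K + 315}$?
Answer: $\frac{13502627}{6} \approx 2.2504 \cdot 10^{6}$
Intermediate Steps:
$Y = 2250280$ ($Y = 48 + 8 \left(164630 + 116649\right) = 48 + 8 \cdot 281279 = 48 + 2250232 = 2250280$)
$q{\left(K \right)} = - \frac{7 \left(-674 + K\right)}{315 + K}$ ($q{\left(K \right)} = - 7 \frac{K - 674}{K + 315} = - 7 \frac{-674 + K}{315 + K} = - \frac{7 \left(-674 + K\right)}{315 + K}$)
$q{\left(-273 \right)} + Y = \frac{7 \left(674 - -273\right)}{315 - 273} + 2250280 = \frac{7 \left(674 + 273\right)}{42} + 2250280 = 7 \cdot \frac{1}{42} \cdot 947 + 2250280 = \frac{947}{6} + 2250280 = \frac{13502627}{6}$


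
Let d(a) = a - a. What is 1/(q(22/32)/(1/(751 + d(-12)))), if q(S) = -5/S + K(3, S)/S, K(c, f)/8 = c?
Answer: 11/228304 ≈ 4.8181e-5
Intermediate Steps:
K(c, f) = 8*c
d(a) = 0
q(S) = 19/S (q(S) = -5/S + (8*3)/S = -5/S + 24/S = 19/S)
1/(q(22/32)/(1/(751 + d(-12)))) = 1/((19/((22/32)))/(1/(751 + 0))) = 1/((19/((22*(1/32))))/(1/751)) = 1/((19/(11/16))/(1/751)) = 1/((19*(16/11))*751) = 1/((304/11)*751) = 1/(228304/11) = 11/228304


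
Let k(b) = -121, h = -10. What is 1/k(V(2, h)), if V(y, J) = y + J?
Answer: -1/121 ≈ -0.0082645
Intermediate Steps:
V(y, J) = J + y
1/k(V(2, h)) = 1/(-121) = -1/121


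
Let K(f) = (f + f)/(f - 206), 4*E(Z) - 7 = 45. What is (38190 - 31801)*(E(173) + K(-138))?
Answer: 7583743/86 ≈ 88183.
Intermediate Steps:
E(Z) = 13 (E(Z) = 7/4 + (1/4)*45 = 7/4 + 45/4 = 13)
K(f) = 2*f/(-206 + f) (K(f) = (2*f)/(-206 + f) = 2*f/(-206 + f))
(38190 - 31801)*(E(173) + K(-138)) = (38190 - 31801)*(13 + 2*(-138)/(-206 - 138)) = 6389*(13 + 2*(-138)/(-344)) = 6389*(13 + 2*(-138)*(-1/344)) = 6389*(13 + 69/86) = 6389*(1187/86) = 7583743/86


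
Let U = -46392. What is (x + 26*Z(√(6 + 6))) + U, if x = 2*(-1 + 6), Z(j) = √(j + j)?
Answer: -46382 + 52*3^(¼) ≈ -46314.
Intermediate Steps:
Z(j) = √2*√j (Z(j) = √(2*j) = √2*√j)
x = 10 (x = 2*5 = 10)
(x + 26*Z(√(6 + 6))) + U = (10 + 26*(√2*√(√(6 + 6)))) - 46392 = (10 + 26*(√2*√(√12))) - 46392 = (10 + 26*(√2*√(2*√3))) - 46392 = (10 + 26*(√2*(√2*3^(¼)))) - 46392 = (10 + 26*(2*3^(¼))) - 46392 = (10 + 52*3^(¼)) - 46392 = -46382 + 52*3^(¼)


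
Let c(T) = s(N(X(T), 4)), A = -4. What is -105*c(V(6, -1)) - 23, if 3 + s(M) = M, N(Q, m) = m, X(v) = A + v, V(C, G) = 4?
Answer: -128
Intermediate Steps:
X(v) = -4 + v
s(M) = -3 + M
c(T) = 1 (c(T) = -3 + 4 = 1)
-105*c(V(6, -1)) - 23 = -105*1 - 23 = -105 - 23 = -128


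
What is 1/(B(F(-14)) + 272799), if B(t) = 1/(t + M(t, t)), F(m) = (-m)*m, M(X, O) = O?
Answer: 392/106937207 ≈ 3.6657e-6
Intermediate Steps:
F(m) = -m²
B(t) = 1/(2*t) (B(t) = 1/(t + t) = 1/(2*t))
1/(B(F(-14)) + 272799) = 1/(1/(2*((-1*(-14)²))) + 272799) = 1/(1/(2*((-1*196))) + 272799) = 1/((½)/(-196) + 272799) = 1/((½)*(-1/196) + 272799) = 1/(-1/392 + 272799) = 1/(106937207/392) = 392/106937207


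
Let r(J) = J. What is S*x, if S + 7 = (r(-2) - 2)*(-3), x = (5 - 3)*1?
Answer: 10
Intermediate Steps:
x = 2 (x = 2*1 = 2)
S = 5 (S = -7 + (-2 - 2)*(-3) = -7 - 4*(-3) = -7 + 12 = 5)
S*x = 5*2 = 10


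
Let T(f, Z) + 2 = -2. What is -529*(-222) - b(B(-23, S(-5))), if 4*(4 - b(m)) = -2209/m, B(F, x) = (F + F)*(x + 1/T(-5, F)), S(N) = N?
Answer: 113439035/966 ≈ 1.1743e+5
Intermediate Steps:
T(f, Z) = -4 (T(f, Z) = -2 - 2 = -4)
B(F, x) = 2*F*(-¼ + x) (B(F, x) = (F + F)*(x + 1/(-4)) = (2*F)*(x - ¼) = (2*F)*(-¼ + x) = 2*F*(-¼ + x))
b(m) = 4 + 2209/(4*m) (b(m) = 4 - (-2209)/(4*m) = 4 + 2209/(4*m))
-529*(-222) - b(B(-23, S(-5))) = -529*(-222) - (4 + 2209/(4*(((½)*(-23)*(-1 + 4*(-5)))))) = 117438 - (4 + 2209/(4*(((½)*(-23)*(-1 - 20))))) = 117438 - (4 + 2209/(4*(((½)*(-23)*(-21))))) = 117438 - (4 + 2209/(4*(483/2))) = 117438 - (4 + (2209/4)*(2/483)) = 117438 - (4 + 2209/966) = 117438 - 1*6073/966 = 117438 - 6073/966 = 113439035/966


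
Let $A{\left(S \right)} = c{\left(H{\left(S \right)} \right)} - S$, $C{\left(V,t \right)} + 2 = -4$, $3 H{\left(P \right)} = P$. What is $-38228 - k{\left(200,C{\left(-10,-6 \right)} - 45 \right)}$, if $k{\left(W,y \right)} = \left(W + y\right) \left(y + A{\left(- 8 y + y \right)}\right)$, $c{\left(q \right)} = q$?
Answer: $4833$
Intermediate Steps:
$H{\left(P \right)} = \frac{P}{3}$
$C{\left(V,t \right)} = -6$ ($C{\left(V,t \right)} = -2 - 4 = -6$)
$A{\left(S \right)} = - \frac{2 S}{3}$ ($A{\left(S \right)} = \frac{S}{3} - S = - \frac{2 S}{3}$)
$k{\left(W,y \right)} = \frac{17 y \left(W + y\right)}{3}$ ($k{\left(W,y \right)} = \left(W + y\right) \left(y - \frac{2 \left(- 8 y + y\right)}{3}\right) = \left(W + y\right) \left(y - \frac{2 \left(- 7 y\right)}{3}\right) = \left(W + y\right) \left(y + \frac{14 y}{3}\right) = \left(W + y\right) \frac{17 y}{3} = \frac{17 y \left(W + y\right)}{3}$)
$-38228 - k{\left(200,C{\left(-10,-6 \right)} - 45 \right)} = -38228 - \frac{17 \left(-6 - 45\right) \left(200 - 51\right)}{3} = -38228 - \frac{17}{3} \left(-51\right) \left(200 - 51\right) = -38228 - \frac{17}{3} \left(-51\right) 149 = -38228 - -43061 = -38228 + 43061 = 4833$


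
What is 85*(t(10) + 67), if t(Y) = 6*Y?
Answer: 10795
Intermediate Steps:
85*(t(10) + 67) = 85*(6*10 + 67) = 85*(60 + 67) = 85*127 = 10795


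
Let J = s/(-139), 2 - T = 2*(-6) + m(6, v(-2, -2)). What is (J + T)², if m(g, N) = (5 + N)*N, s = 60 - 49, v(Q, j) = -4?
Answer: 6205081/19321 ≈ 321.16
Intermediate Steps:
s = 11
m(g, N) = N*(5 + N)
T = 18 (T = 2 - (2*(-6) - 4*(5 - 4)) = 2 - (-12 - 4*1) = 2 - (-12 - 4) = 2 - 1*(-16) = 2 + 16 = 18)
J = -11/139 (J = 11/(-139) = 11*(-1/139) = -11/139 ≈ -0.079137)
(J + T)² = (-11/139 + 18)² = (2491/139)² = 6205081/19321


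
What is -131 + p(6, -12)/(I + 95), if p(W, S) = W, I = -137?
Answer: -918/7 ≈ -131.14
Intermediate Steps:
-131 + p(6, -12)/(I + 95) = -131 + 6/(-137 + 95) = -131 + 6/(-42) = -131 + 6*(-1/42) = -131 - ⅐ = -918/7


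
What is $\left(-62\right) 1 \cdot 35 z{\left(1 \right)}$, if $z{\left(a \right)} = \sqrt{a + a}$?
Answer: $- 2170 \sqrt{2} \approx -3068.8$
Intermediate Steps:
$z{\left(a \right)} = \sqrt{2} \sqrt{a}$ ($z{\left(a \right)} = \sqrt{2 a} = \sqrt{2} \sqrt{a}$)
$\left(-62\right) 1 \cdot 35 z{\left(1 \right)} = \left(-62\right) 1 \cdot 35 \sqrt{2} \sqrt{1} = \left(-62\right) 35 \sqrt{2} \cdot 1 = - 2170 \sqrt{2}$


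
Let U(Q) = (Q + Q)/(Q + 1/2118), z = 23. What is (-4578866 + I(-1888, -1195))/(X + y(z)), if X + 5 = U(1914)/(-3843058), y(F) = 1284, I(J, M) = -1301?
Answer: -35677651006214366579/9962893409428271 ≈ -3581.1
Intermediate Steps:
U(Q) = 2*Q/(1/2118 + Q) (U(Q) = (2*Q)/(Q + 1/2118) = (2*Q)/(1/2118 + Q) = 2*Q/(1/2118 + Q))
X = -38947984560037/7789596101237 (X = -5 + (4236*1914/(1 + 2118*1914))/(-3843058) = -5 + (4236*1914/(1 + 4053852))*(-1/3843058) = -5 + (4236*1914/4053853)*(-1/3843058) = -5 + (4236*1914*(1/4053853))*(-1/3843058) = -5 + (8107704/4053853)*(-1/3843058) = -5 - 4053852/7789596101237 = -38947984560037/7789596101237 ≈ -5.0000)
(-4578866 + I(-1888, -1195))/(X + y(z)) = (-4578866 - 1301)/(-38947984560037/7789596101237 + 1284) = -4580167/9962893409428271/7789596101237 = -4580167*7789596101237/9962893409428271 = -35677651006214366579/9962893409428271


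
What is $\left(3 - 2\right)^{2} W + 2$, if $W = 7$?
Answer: $9$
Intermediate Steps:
$\left(3 - 2\right)^{2} W + 2 = \left(3 - 2\right)^{2} \cdot 7 + 2 = 1^{2} \cdot 7 + 2 = 1 \cdot 7 + 2 = 7 + 2 = 9$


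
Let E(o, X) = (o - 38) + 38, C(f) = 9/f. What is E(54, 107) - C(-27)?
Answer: 163/3 ≈ 54.333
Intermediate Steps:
E(o, X) = o (E(o, X) = (-38 + o) + 38 = o)
E(54, 107) - C(-27) = 54 - 9/(-27) = 54 - 9*(-1)/27 = 54 - 1*(-⅓) = 54 + ⅓ = 163/3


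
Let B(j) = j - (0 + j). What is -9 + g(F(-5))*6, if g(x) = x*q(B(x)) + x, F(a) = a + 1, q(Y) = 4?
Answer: -129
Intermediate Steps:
B(j) = 0 (B(j) = j - j = 0)
F(a) = 1 + a
g(x) = 5*x (g(x) = x*4 + x = 4*x + x = 5*x)
-9 + g(F(-5))*6 = -9 + (5*(1 - 5))*6 = -9 + (5*(-4))*6 = -9 - 20*6 = -9 - 120 = -129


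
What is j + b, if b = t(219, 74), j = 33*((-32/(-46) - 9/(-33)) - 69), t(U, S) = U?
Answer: -46599/23 ≈ -2026.0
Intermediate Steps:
j = -51636/23 (j = 33*((-32*(-1/46) - 9*(-1/33)) - 69) = 33*((16/23 + 3/11) - 69) = 33*(245/253 - 69) = 33*(-17212/253) = -51636/23 ≈ -2245.0)
b = 219
j + b = -51636/23 + 219 = -46599/23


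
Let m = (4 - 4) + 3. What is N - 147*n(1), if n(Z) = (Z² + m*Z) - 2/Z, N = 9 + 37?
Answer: -248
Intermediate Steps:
N = 46
m = 3 (m = 0 + 3 = 3)
n(Z) = Z² - 2/Z + 3*Z (n(Z) = (Z² + 3*Z) - 2/Z = Z² - 2/Z + 3*Z)
N - 147*n(1) = 46 - 147*(-2 + 1²*(3 + 1))/1 = 46 - 147*(-2 + 1*4) = 46 - 147*(-2 + 4) = 46 - 147*2 = 46 - 294 = -248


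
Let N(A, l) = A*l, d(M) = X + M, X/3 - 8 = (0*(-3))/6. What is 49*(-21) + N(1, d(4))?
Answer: -1001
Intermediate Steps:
X = 24 (X = 24 + 3*((0*(-3))/6) = 24 + 3*(0*(⅙)) = 24 + 3*0 = 24 + 0 = 24)
d(M) = 24 + M
49*(-21) + N(1, d(4)) = 49*(-21) + 1*(24 + 4) = -1029 + 1*28 = -1029 + 28 = -1001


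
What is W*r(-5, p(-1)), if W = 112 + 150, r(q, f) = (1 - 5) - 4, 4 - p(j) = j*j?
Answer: -2096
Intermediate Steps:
p(j) = 4 - j**2 (p(j) = 4 - j*j = 4 - j**2)
r(q, f) = -8 (r(q, f) = -4 - 4 = -8)
W = 262
W*r(-5, p(-1)) = 262*(-8) = -2096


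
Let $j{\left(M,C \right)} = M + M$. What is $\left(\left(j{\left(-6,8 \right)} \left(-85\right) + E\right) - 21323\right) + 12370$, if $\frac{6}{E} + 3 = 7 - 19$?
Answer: $- \frac{39667}{5} \approx -7933.4$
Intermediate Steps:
$E = - \frac{2}{5}$ ($E = \frac{6}{-3 + \left(7 - 19\right)} = \frac{6}{-3 - 12} = \frac{6}{-15} = 6 \left(- \frac{1}{15}\right) = - \frac{2}{5} \approx -0.4$)
$j{\left(M,C \right)} = 2 M$
$\left(\left(j{\left(-6,8 \right)} \left(-85\right) + E\right) - 21323\right) + 12370 = \left(\left(2 \left(-6\right) \left(-85\right) - \frac{2}{5}\right) - 21323\right) + 12370 = \left(\left(\left(-12\right) \left(-85\right) - \frac{2}{5}\right) - 21323\right) + 12370 = \left(\left(1020 - \frac{2}{5}\right) - 21323\right) + 12370 = \left(\frac{5098}{5} - 21323\right) + 12370 = - \frac{101517}{5} + 12370 = - \frac{39667}{5}$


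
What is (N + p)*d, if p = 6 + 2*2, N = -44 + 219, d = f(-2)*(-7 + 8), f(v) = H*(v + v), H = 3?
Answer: -2220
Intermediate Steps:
f(v) = 6*v (f(v) = 3*(v + v) = 3*(2*v) = 6*v)
d = -12 (d = (6*(-2))*(-7 + 8) = -12*1 = -12)
N = 175
p = 10 (p = 6 + 4 = 10)
(N + p)*d = (175 + 10)*(-12) = 185*(-12) = -2220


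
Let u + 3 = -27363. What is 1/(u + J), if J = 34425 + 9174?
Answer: 1/16233 ≈ 6.1603e-5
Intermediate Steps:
u = -27366 (u = -3 - 27363 = -27366)
J = 43599
1/(u + J) = 1/(-27366 + 43599) = 1/16233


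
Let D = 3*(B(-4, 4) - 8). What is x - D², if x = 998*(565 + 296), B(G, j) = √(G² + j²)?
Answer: 858414 + 576*√2 ≈ 8.5923e+5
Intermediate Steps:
x = 859278 (x = 998*861 = 859278)
D = -24 + 12*√2 (D = 3*(√((-4)² + 4²) - 8) = 3*(√(16 + 16) - 8) = 3*(√32 - 8) = 3*(4*√2 - 8) = 3*(-8 + 4*√2) = -24 + 12*√2 ≈ -7.0294)
x - D² = 859278 - (-24 + 12*√2)²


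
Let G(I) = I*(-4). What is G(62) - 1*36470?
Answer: -36718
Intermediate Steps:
G(I) = -4*I
G(62) - 1*36470 = -4*62 - 1*36470 = -248 - 36470 = -36718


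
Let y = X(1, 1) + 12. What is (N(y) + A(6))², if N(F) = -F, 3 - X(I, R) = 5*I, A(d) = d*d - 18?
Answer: 64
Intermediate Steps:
A(d) = -18 + d² (A(d) = d² - 18 = -18 + d²)
X(I, R) = 3 - 5*I
y = 10 (y = (3 - 5*1) + 12 = (3 - 5) + 12 = -2 + 12 = 10)
(N(y) + A(6))² = (-1*10 + (-18 + 6²))² = (-10 + (-18 + 36))² = (-10 + 18)² = 8² = 64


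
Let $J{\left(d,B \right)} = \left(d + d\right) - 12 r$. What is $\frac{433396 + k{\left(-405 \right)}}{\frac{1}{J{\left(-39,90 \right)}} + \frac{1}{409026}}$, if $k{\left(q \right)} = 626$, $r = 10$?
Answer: $- \frac{2929183662438}{34069} \approx -8.5978 \cdot 10^{7}$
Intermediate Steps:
$J{\left(d,B \right)} = -120 + 2 d$ ($J{\left(d,B \right)} = \left(d + d\right) - 120 = 2 d - 120 = -120 + 2 d$)
$\frac{433396 + k{\left(-405 \right)}}{\frac{1}{J{\left(-39,90 \right)}} + \frac{1}{409026}} = \frac{433396 + 626}{\frac{1}{-120 + 2 \left(-39\right)} + \frac{1}{409026}} = \frac{434022}{\frac{1}{-120 - 78} + \frac{1}{409026}} = \frac{434022}{\frac{1}{-198} + \frac{1}{409026}} = \frac{434022}{- \frac{1}{198} + \frac{1}{409026}} = \frac{434022}{- \frac{34069}{6748929}} = 434022 \left(- \frac{6748929}{34069}\right) = - \frac{2929183662438}{34069}$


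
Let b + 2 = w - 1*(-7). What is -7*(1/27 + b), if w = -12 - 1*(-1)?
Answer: 1127/27 ≈ 41.741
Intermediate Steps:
w = -11 (w = -12 + 1 = -11)
b = -6 (b = -2 + (-11 - 1*(-7)) = -2 + (-11 + 7) = -2 - 4 = -6)
-7*(1/27 + b) = -7*(1/27 - 6) = -7*(-161/27) = 1127/27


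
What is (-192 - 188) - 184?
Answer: -564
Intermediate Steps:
(-192 - 188) - 184 = -380 - 184 = -564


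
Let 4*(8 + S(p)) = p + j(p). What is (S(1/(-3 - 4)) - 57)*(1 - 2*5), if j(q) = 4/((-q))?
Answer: 14625/28 ≈ 522.32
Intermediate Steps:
j(q) = -4/q (j(q) = 4*(-1/q) = -4/q)
S(p) = -8 - 1/p + p/4 (S(p) = -8 + (p - 4/p)/4 = -8 + (-1/p + p/4) = -8 - 1/p + p/4)
(S(1/(-3 - 4)) - 57)*(1 - 2*5) = ((-8 - 1/(1/(-3 - 4)) + 1/(4*(-3 - 4))) - 57)*(1 - 2*5) = ((-8 - 1/(1/(-7)) + (1/4)/(-7)) - 57)*(1 - 10) = ((-8 - 1/(-1/7) + (1/4)*(-1/7)) - 57)*(-9) = ((-8 - 1*(-7) - 1/28) - 57)*(-9) = ((-8 + 7 - 1/28) - 57)*(-9) = (-29/28 - 57)*(-9) = -1625/28*(-9) = 14625/28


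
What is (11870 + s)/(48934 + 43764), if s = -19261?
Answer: -7391/92698 ≈ -0.079732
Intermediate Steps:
(11870 + s)/(48934 + 43764) = (11870 - 19261)/(48934 + 43764) = -7391/92698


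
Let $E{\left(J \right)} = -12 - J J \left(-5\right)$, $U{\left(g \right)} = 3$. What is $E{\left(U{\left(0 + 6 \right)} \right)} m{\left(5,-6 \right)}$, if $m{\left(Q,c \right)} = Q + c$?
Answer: $-33$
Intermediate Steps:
$E{\left(J \right)} = -12 + 5 J^{2}$ ($E{\left(J \right)} = -12 - J^{2} \left(-5\right) = -12 - - 5 J^{2} = -12 + 5 J^{2}$)
$E{\left(U{\left(0 + 6 \right)} \right)} m{\left(5,-6 \right)} = \left(-12 + 5 \cdot 3^{2}\right) \left(5 - 6\right) = \left(-12 + 5 \cdot 9\right) \left(-1\right) = \left(-12 + 45\right) \left(-1\right) = 33 \left(-1\right) = -33$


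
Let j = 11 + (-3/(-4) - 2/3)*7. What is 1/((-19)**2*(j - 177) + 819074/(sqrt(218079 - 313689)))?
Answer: -137025383700/8198629054774799 + 19657776*I*sqrt(95610)/8198629054774799 ≈ -1.6713e-5 + 7.4139e-7*I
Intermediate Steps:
j = 139/12 (j = 11 + (-3*(-1/4) - 2*1/3)*7 = 11 + (3/4 - 2/3)*7 = 11 + (1/12)*7 = 11 + 7/12 = 139/12 ≈ 11.583)
1/((-19)**2*(j - 177) + 819074/(sqrt(218079 - 313689))) = 1/((-19)**2*(139/12 - 177) + 819074/(sqrt(218079 - 313689))) = 1/(361*(-1985/12) + 819074/(sqrt(-95610))) = 1/(-716585/12 + 819074/((I*sqrt(95610)))) = 1/(-716585/12 + 819074*(-I*sqrt(95610)/95610)) = 1/(-716585/12 - 409537*I*sqrt(95610)/47805)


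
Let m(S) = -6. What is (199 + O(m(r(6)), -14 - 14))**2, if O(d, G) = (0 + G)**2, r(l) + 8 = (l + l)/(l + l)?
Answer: 966289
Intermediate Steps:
r(l) = -7 (r(l) = -8 + (l + l)/(l + l) = -8 + (2*l)/((2*l)) = -8 + (2*l)*(1/(2*l)) = -8 + 1 = -7)
O(d, G) = G**2
(199 + O(m(r(6)), -14 - 14))**2 = (199 + (-14 - 14)**2)**2 = (199 + (-28)**2)**2 = (199 + 784)**2 = 983**2 = 966289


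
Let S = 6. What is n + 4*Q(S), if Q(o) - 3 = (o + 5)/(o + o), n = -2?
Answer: 41/3 ≈ 13.667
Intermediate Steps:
Q(o) = 3 + (5 + o)/(2*o) (Q(o) = 3 + (o + 5)/(o + o) = 3 + (5 + o)/((2*o)) = 3 + (5 + o)*(1/(2*o)) = 3 + (5 + o)/(2*o))
n + 4*Q(S) = -2 + 4*((1/2)*(5 + 7*6)/6) = -2 + 4*((1/2)*(1/6)*(5 + 42)) = -2 + 4*((1/2)*(1/6)*47) = -2 + 4*(47/12) = -2 + 47/3 = 41/3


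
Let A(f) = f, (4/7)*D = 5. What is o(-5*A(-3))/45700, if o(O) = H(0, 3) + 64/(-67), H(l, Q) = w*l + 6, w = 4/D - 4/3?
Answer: 169/1530950 ≈ 0.00011039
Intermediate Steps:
D = 35/4 (D = (7/4)*5 = 35/4 ≈ 8.7500)
w = -92/105 (w = 4/(35/4) - 4/3 = 4*(4/35) - 4*⅓ = 16/35 - 4/3 = -92/105 ≈ -0.87619)
H(l, Q) = 6 - 92*l/105 (H(l, Q) = -92*l/105 + 6 = 6 - 92*l/105)
o(O) = 338/67 (o(O) = (6 - 92/105*0) + 64/(-67) = (6 + 0) + 64*(-1/67) = 6 - 64/67 = 338/67)
o(-5*A(-3))/45700 = (338/67)/45700 = (338/67)*(1/45700) = 169/1530950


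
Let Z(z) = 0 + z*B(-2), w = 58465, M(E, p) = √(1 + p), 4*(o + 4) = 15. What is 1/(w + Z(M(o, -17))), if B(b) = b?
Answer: 58465/3418156289 + 8*I/3418156289 ≈ 1.7104e-5 + 2.3404e-9*I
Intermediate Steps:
o = -¼ (o = -4 + (¼)*15 = -4 + 15/4 = -¼ ≈ -0.25000)
Z(z) = -2*z (Z(z) = 0 + z*(-2) = 0 - 2*z = -2*z)
1/(w + Z(M(o, -17))) = 1/(58465 - 2*√(1 - 17)) = 1/(58465 - 8*I) = (58465 + 8*I)/3418156289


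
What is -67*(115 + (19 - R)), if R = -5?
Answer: -9313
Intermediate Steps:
-67*(115 + (19 - R)) = -67*(115 + (19 - 1*(-5))) = -67*(115 + (19 + 5)) = -67*(115 + 24) = -67*139 = -9313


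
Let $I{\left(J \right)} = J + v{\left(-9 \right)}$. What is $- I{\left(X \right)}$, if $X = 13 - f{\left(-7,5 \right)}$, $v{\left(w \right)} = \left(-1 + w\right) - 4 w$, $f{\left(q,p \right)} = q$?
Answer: $-46$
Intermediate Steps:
$v{\left(w \right)} = -1 - 3 w$
$X = 20$ ($X = 13 - -7 = 13 + 7 = 20$)
$I{\left(J \right)} = 26 + J$ ($I{\left(J \right)} = J - -26 = J + \left(-1 + 27\right) = J + 26 = 26 + J$)
$- I{\left(X \right)} = - (26 + 20) = \left(-1\right) 46 = -46$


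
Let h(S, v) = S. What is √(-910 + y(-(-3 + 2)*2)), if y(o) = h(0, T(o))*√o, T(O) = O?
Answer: I*√910 ≈ 30.166*I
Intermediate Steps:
y(o) = 0 (y(o) = 0*√o = 0)
√(-910 + y(-(-3 + 2)*2)) = √(-910 + 0) = √(-910) = I*√910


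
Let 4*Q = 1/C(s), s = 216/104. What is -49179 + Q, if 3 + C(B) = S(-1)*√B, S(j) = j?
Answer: -5901493/120 + √39/120 ≈ -49179.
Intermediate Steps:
s = 27/13 (s = 216*(1/104) = 27/13 ≈ 2.0769)
C(B) = -3 - √B
Q = 1/(4*(-3 - 3*√39/13)) (Q = 1/(4*(-3 - √(27/13))) = 1/(4*(-3 - 3*√39/13)) ≈ -0.056292)
-49179 + Q = -49179 + (-13/120 + √39/120) = -5901493/120 + √39/120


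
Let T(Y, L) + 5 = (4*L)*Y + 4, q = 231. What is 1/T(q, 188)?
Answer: 1/173711 ≈ 5.7567e-6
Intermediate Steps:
T(Y, L) = -1 + 4*L*Y (T(Y, L) = -5 + ((4*L)*Y + 4) = -5 + (4*L*Y + 4) = -5 + (4 + 4*L*Y) = -1 + 4*L*Y)
1/T(q, 188) = 1/(-1 + 4*188*231) = 1/(-1 + 173712) = 1/173711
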